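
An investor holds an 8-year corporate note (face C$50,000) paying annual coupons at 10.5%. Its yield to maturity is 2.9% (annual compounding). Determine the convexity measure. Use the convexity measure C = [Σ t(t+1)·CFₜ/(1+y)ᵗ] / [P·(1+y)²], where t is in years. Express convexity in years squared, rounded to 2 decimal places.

48.20

With y = 0.029:
  t   CF        PV=CF/(1+0.029)^t    t·PV        t(t+1)·PV
  1     5,250.00     5,102.0408     5,102.0408      10,204.0816
  2     5,250.00     4,958.2515     9,916.5030      29,749.5091
  3     5,250.00     4,818.5146    14,455.5438      57,822.1752
  4     5,250.00     4,682.7158    18,730.8634      93,654.3168
  5     5,250.00     4,550.7443    22,753.7213     136,522.3277
  6     5,250.00     4,422.4920    26,534.9519     185,744.6635
  7     5,250.00     4,297.8542    30,084.9795     240,679.8361
  8    55,250.00    43,955.1012   351,640.8096   3,164,767.2862
  Σ                 76,787.7144   479,219.4133   3,919,144.1962
P = 76,787.7144.
Convexity = Σ t(t+1)·PV / [P·(1+y)²] = 3,919,144.1962 / (76,787.7144 × 1.058841) = 48.20241.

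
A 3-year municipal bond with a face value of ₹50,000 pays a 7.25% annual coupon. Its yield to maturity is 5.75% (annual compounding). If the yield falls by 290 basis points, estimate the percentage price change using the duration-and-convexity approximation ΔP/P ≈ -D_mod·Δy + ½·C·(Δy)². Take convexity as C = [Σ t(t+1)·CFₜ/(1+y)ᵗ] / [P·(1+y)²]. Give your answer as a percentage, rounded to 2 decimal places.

With y = 0.0575:
  t   CF        PV=CF/(1+0.0575)^t    t·PV        t(t+1)·PV
  1     3,625.00     3,427.8960     3,427.8960       6,855.7920
  2     3,625.00     3,241.5092     6,483.0184      19,449.0552
  3    53,625.00    45,344.6628   136,033.9885     544,135.9541
  Σ                 52,014.0680   145,944.9029     570,440.8013
P = 52,014.0680; D_Mac = 2.80587 yrs; D_mod = 2.65331 yrs; C = 9.80684.
Duration effect: -2.65331 × (-0.029) = +0.076946
Convexity effect: 0.5 × 9.80684 × (-0.029)² = +0.0041238
ΔP/P ≈ +0.076946 + 0.0041238 = +0.081070 = +8.1070%.

+8.11%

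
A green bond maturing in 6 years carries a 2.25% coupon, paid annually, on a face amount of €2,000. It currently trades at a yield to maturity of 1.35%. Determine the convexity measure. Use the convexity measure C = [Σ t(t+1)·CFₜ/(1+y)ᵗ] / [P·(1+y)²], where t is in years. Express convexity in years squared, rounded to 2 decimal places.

38.07

With y = 0.0135:
  t   CF        PV=CF/(1+0.0135)^t    t·PV        t(t+1)·PV
  1        45.00        44.4006        44.4006          88.8012
  2        45.00        43.8092        87.6183         262.8550
  3        45.00        43.2256       129.6769         518.7075
  4        45.00        42.6498       170.5994         852.9970
  5        45.00        42.0817       210.4087       1,262.4524
  6     2,045.00     1,886.9083    11,321.4498      79,250.1485
  Σ                  2,103.0753    11,964.1537      82,235.9615
P = 2,103.0753.
Convexity = Σ t(t+1)·PV / [P·(1+y)²] = 82,235.9615 / (2,103.0753 × 1.027182) = 38.06795.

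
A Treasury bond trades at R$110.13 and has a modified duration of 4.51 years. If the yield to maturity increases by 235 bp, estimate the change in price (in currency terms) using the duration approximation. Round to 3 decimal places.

Duration approximation: ΔP/P ≈ -D_mod · Δy = -4.51 × (+0.0235) = -0.105985.
ΔP ≈ 110.13 × (-0.105985) = -11.67212805.

-R$11.672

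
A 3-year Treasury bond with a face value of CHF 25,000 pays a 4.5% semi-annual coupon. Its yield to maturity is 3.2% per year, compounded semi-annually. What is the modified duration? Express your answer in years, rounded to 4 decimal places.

2.7984 years

Periodic yield y = 0.016. First find Macaulay duration:
  t   CF        PV=CF/(1+0.016)^t    t·PV
  1       562.50       553.6417       553.6417
  2       562.50       544.9230     1,089.8459
  3       562.50       536.3415     1,609.0245
  4       562.50       527.8952     2,111.5807
  5       562.50       519.5819     2,597.9093
  6    25,562.50    23,240.2651   139,441.5906
  Σ                 25,922.6483   147,403.5928
P = 25,922.6483; Macaulay duration = 147,403.5928 / 25,922.6483 = 5.68629 half-year periods = 2.84314 years.
Modified duration = D_Mac / (1 + y) = 2.84314 / 1.016 = 2.79837 years.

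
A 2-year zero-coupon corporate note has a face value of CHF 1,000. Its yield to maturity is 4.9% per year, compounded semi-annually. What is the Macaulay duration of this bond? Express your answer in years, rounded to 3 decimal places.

A zero-coupon bond has a single cash flow at maturity, so its Macaulay duration equals its maturity: 2 years.
(Equivalently: 4 semi-annual periods ÷ 2 = 2 years.)

2.000 years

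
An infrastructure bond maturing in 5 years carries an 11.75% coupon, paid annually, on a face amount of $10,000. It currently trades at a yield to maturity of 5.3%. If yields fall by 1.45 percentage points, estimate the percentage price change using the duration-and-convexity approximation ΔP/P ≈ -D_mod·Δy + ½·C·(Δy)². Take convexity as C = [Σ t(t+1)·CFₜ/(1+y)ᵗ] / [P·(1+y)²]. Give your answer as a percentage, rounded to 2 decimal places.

+5.96%

With y = 0.053:
  t   CF        PV=CF/(1+0.053)^t    t·PV        t(t+1)·PV
  1     1,175.00     1,115.8594     1,115.8594       2,231.7189
  2     1,175.00     1,059.6956     2,119.3912       6,358.1735
  3     1,175.00     1,006.3586     3,019.0757      12,076.3029
  4     1,175.00       955.7062     3,822.8246      19,114.1231
  5    11,175.00     8,631.8856    43,159.4280     258,956.5680
  Σ                 12,769.5054    53,236.5790     298,736.8864
P = 12,769.5054; D_Mac = 4.16904 yrs; D_mod = 3.95920 yrs; C = 21.09881.
Duration effect: -3.95920 × (-0.0145) = +0.057408
Convexity effect: 0.5 × 21.09881 × (-0.0145)² = +0.0022180
ΔP/P ≈ +0.057408 + 0.0022180 = +0.059626 = +5.9626%.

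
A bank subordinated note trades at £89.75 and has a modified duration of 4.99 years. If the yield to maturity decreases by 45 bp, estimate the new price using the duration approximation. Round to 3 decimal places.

£91.765

Duration approximation: ΔP/P ≈ -D_mod · Δy = -4.99 × (-0.0045) = +0.022455.
New price ≈ 89.75 × (1 + 0.022455) = 91.76533625.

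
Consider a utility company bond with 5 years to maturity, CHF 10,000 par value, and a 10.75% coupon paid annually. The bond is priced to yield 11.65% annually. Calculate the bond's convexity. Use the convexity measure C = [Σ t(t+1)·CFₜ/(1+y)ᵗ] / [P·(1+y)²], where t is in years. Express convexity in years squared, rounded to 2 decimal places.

18.39

With y = 0.1165:
  t   CF        PV=CF/(1+0.1165)^t    t·PV        t(t+1)·PV
  1     1,075.00       962.8303       962.8303       1,925.6605
  2     1,075.00       862.3648     1,724.7296       5,174.1887
  3     1,075.00       772.3822     2,317.1467       9,268.5869
  4     1,075.00       691.7888     2,767.1554      13,835.7769
  5    11,075.00     6,383.3712    31,916.8559     191,501.1351
  Σ                  9,672.7373    39,688.7178     221,705.3482
P = 9,672.7373.
Convexity = Σ t(t+1)·PV / [P·(1+y)²] = 221,705.3482 / (9,672.7373 × 1.246572) = 18.38693.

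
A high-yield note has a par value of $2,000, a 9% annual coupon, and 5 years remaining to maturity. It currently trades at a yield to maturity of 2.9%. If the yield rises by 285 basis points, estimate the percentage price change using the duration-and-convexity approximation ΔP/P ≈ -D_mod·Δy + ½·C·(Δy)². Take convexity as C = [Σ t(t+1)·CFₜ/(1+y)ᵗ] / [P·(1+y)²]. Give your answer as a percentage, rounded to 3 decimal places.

With y = 0.029:
  t   CF        PV=CF/(1+0.029)^t    t·PV        t(t+1)·PV
  1       180.00       174.9271       174.9271         349.8542
  2       180.00       169.9972       339.9944       1,019.9832
  3       180.00       165.2062       495.6186       1,982.4746
  4       180.00       160.5503       642.2010       3,211.0051
  5     2,180.00     1,889.6424     9,448.2119      56,689.2713
  Σ                  2,560.3232    11,100.9531      63,252.5884
P = 2,560.3232; D_Mac = 4.33576 yrs; D_mod = 4.21357 yrs; C = 23.33204.
Duration effect: -4.21357 × (+0.0285) = -0.120087
Convexity effect: 0.5 × 23.33204 × (0.0285)² = +0.0094757
ΔP/P ≈ -0.120087 + 0.0094757 = -0.110611 = -11.0611%.

-11.061%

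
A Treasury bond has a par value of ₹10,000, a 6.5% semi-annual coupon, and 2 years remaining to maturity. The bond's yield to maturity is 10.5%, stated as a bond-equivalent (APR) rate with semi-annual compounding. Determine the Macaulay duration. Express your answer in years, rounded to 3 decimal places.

1.904 years

Periodic yield y = 0.0525. Discount each cash flow and weight by its period:
  t   CF        PV=CF/(1+0.0525)^t    t·PV
  1       325.00       308.7886       308.7886
  2       325.00       293.3858       586.7717
  3       325.00       278.7514       836.2542
  4    10,325.00     8,413.9832    33,655.9329
  Σ                  9,294.9091    35,387.7474
Price P = Σ PV = 9,294.9091.
Macaulay duration = Σ(t·PV) / P = 35,387.7474 / 9,294.9091 = 3.80722 half-year periods.
In years: 3.80722 / 2 = 1.90361 years.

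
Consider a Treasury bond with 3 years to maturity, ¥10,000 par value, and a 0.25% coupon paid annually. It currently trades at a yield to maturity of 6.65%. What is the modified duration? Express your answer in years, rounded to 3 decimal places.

Periodic yield y = 0.0665. First find Macaulay duration:
  t   CF        PV=CF/(1+0.0665)^t    t·PV
  1        25.00        23.4412        23.4412
  2        25.00        21.9795        43.9590
  3    10,025.00     8,264.2187    24,792.6561
  Σ                  8,309.6394    24,860.0563
P = 8,309.6394; Macaulay duration = 24,860.0563 / 8,309.6394 = 2.99171 years.
Modified duration = D_Mac / (1 + y) = 2.99171 / 1.0665 = 2.80517 years.

2.805 years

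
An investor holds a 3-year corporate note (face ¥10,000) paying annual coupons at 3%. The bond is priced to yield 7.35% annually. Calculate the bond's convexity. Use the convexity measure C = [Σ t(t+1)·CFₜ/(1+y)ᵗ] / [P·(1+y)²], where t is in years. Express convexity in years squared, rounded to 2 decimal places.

With y = 0.0735:
  t   CF        PV=CF/(1+0.0735)^t    t·PV        t(t+1)·PV
  1       300.00       279.4597       279.4597         558.9194
  2       300.00       260.3258       520.6515       1,561.9546
  3    10,300.00     8,325.8979    24,977.6936      99,910.7742
  Σ                  8,865.6833    25,777.8048     102,031.6483
P = 8,865.6833.
Convexity = Σ t(t+1)·PV / [P·(1+y)²] = 102,031.6483 / (8,865.6833 × 1.152402) = 9.98662.

9.99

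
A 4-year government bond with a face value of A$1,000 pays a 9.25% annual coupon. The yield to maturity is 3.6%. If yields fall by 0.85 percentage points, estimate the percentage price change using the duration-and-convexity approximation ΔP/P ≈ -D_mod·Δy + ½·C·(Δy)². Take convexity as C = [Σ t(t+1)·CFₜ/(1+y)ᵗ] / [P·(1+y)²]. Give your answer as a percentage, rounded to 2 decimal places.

+2.98%

With y = 0.036:
  t   CF        PV=CF/(1+0.036)^t    t·PV        t(t+1)·PV
  1        92.50        89.2857        89.2857         178.5714
  2        92.50        86.1831       172.3662         517.0987
  3        92.50        83.1883       249.5650         998.2601
  4     1,092.50       948.3801     3,793.5203      18,967.6016
  Σ                  1,207.0373     4,304.7373      20,661.5319
P = 1,207.0373; D_Mac = 3.56637 yrs; D_mod = 3.44244 yrs; C = 15.94859.
Duration effect: -3.44244 × (-0.0085) = +0.029261
Convexity effect: 0.5 × 15.94859 × (-0.0085)² = +0.0005761
ΔP/P ≈ +0.029261 + 0.0005761 = +0.029837 = +2.9837%.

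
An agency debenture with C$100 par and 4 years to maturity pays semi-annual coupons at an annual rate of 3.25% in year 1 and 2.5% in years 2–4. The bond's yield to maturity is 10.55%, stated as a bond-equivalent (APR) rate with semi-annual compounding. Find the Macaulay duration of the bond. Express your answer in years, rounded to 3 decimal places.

3.769 years

Periodic yield y = 0.05275. Discount each cash flow and weight by its period:
  t   CF        PV=CF/(1+0.05275)^t    t·PV
  1        1.625         1.5436         1.5436
  2        1.625         1.4662         2.9325
  3        1.250         1.0714         3.2141
  4        1.250         1.0177         4.0707
  5        1.250         0.9667         4.8334
  6        1.250         0.9182         5.5095
  7        1.250         0.8722         6.1056
  8      101.250        67.1109       536.8872
  Σ                     74.9669       565.0965
Price P = Σ PV = 74.9669.
Macaulay duration = Σ(t·PV) / P = 565.0965 / 74.9669 = 7.53795 half-year periods.
In years: 7.53795 / 2 = 3.76897 years.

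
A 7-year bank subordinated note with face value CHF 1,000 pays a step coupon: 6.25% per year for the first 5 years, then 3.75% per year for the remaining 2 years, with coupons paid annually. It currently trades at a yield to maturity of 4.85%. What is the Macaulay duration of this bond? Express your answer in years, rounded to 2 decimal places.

Periodic yield y = 0.0485. Discount each cash flow and weight by its year:
  t   CF        PV=CF/(1+0.0485)^t    t·PV
  1        62.50        59.6090        59.6090
  2        62.50        56.8517       113.7033
  3        62.50        54.2219       162.6657
  4        62.50        51.7138       206.8551
  5        62.50        49.3217       246.6084
  6        37.50        28.2241       169.3448
  7     1,037.50       744.7475     5,213.2326
  Σ                  1,044.6896     6,172.0189
Price P = Σ PV = 1,044.6896.
Macaulay duration = Σ(t·PV) / P = 6,172.0189 / 1,044.6896 = 5.90799 years.

5.91 years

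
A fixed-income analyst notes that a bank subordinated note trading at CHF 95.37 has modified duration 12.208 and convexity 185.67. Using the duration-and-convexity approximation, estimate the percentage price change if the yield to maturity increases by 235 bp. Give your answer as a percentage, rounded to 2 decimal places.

-23.56%

Duration effect: -D_mod·Δy = -12.208 × (+0.0235) = -0.286888
Convexity effect: ½·C·(Δy)² = 0.5 × 185.67 × (0.0235)² = +0.05126812875
ΔP/P ≈ -0.286888 + 0.05126812875 = -0.23561987125
= -23.561987125%.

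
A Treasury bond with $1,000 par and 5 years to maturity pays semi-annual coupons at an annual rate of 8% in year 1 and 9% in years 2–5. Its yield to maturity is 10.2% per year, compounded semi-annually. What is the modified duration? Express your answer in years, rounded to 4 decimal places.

Periodic yield y = 0.051. First find Macaulay duration:
  t   CF        PV=CF/(1+0.051)^t    t·PV
  1        40.00        38.0590        38.0590
  2        40.00        36.2122        72.4243
  3        45.00        38.7618       116.2855
  4        45.00        36.8809       147.5236
  5        45.00        35.0913       175.4563
  6        45.00        33.3884       200.3307
  7        45.00        31.7683       222.3779
  8        45.00        30.2267       241.8136
  9        45.00        28.7599       258.8395
  10    1,045.00       635.4613     6,354.6133
  Σ                    944.6099     7,827.7238
P = 944.6099; Macaulay duration = 7,827.7238 / 944.6099 = 8.28673 half-year periods = 4.14336 years.
Modified duration = D_Mac / (1 + y) = 4.14336 / 1.051 = 3.94231 years.

3.9423 years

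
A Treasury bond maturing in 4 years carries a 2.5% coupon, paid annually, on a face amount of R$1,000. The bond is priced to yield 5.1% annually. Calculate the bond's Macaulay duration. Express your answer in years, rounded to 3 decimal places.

3.848 years

Periodic yield y = 0.051. Discount each cash flow and weight by its year:
  t   CF        PV=CF/(1+0.051)^t    t·PV
  1        25.00        23.7869        23.7869
  2        25.00        22.6326        45.2652
  3        25.00        21.5344        64.6031
  4     1,025.00       840.0652     3,360.2609
  Σ                    908.0190     3,493.9160
Price P = Σ PV = 908.0190.
Macaulay duration = Σ(t·PV) / P = 3,493.9160 / 908.0190 = 3.84784 years.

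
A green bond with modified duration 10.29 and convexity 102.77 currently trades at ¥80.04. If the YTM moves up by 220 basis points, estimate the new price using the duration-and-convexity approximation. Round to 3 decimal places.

Duration effect: -D_mod·Δy = -10.29 × (+0.022) = -0.226380
Convexity effect: ½·C·(Δy)² = 0.5 × 102.77 × (0.022)² = +0.02487034
ΔP/P ≈ -0.226380 + 0.02487034 = -0.20150966
New price ≈ 80.04 × (1 - 0.20150966) = 63.9111668136.

¥63.911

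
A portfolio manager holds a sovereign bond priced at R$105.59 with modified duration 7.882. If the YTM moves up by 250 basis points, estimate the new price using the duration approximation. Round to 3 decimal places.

Duration approximation: ΔP/P ≈ -D_mod · Δy = -7.882 × (+0.025) = -0.197050.
New price ≈ 105.59 × (1 - 0.197050) = 84.7834905.

R$84.783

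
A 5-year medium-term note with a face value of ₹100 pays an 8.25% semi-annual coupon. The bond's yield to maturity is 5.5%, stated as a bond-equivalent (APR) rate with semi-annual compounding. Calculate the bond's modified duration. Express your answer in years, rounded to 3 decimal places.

4.134 years

Periodic yield y = 0.0275. First find Macaulay duration:
  t   CF        PV=CF/(1+0.0275)^t    t·PV
  1        4.125         4.0146         4.0146
  2        4.125         3.9072         7.8143
  3        4.125         3.8026        11.4077
  4        4.125         3.7008        14.8032
  5        4.125         3.6018        18.0088
  6        4.125         3.5054        21.0322
  7        4.125         3.4115        23.8808
  8        4.125         3.3202        26.5619
  9        4.125         3.2314        29.0824
  10     104.125        79.3847       793.8468
  Σ                    111.8801       950.4528
P = 111.8801; Macaulay duration = 950.4528 / 111.8801 = 8.49528 half-year periods = 4.24764 years.
Modified duration = D_Mac / (1 + y) = 4.24764 / 1.0275 = 4.13396 years.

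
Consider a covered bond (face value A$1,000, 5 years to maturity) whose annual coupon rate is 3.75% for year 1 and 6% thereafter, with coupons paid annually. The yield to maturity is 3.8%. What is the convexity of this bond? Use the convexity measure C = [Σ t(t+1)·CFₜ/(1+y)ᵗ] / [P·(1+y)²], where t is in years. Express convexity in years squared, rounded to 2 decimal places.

24.54

With y = 0.038:
  t   CF        PV=CF/(1+0.038)^t    t·PV        t(t+1)·PV
  1        37.50        36.1272        36.1272          72.2543
  2        60.00        55.6873       111.3747         334.1241
  3        60.00        53.6487       160.9461         643.7844
  4        60.00        51.6847       206.7387       1,033.6936
  5     1,060.00       879.6686     4,398.3431      26,390.0585
  Σ                  1,076.8165     4,913.5298      28,473.9149
P = 1,076.8165.
Convexity = Σ t(t+1)·PV / [P·(1+y)²] = 28,473.9149 / (1,076.8165 × 1.077444) = 24.54205.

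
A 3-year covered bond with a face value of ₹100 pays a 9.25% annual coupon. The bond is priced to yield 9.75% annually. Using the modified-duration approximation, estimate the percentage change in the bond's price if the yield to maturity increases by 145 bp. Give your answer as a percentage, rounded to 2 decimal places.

Periodic yield y = 0.0975. Modified duration first:
  t   CF        PV=CF/(1+0.0975)^t    t·PV
  1         9.25         8.4282         8.4282
  2         9.25         7.6795        15.3590
  3       109.25        82.6433       247.9300
  Σ                     98.7511       271.7173
P = 98.7511; D_Mac = 2.75154 yrs; D_mod = 2.75154/(1+0.0975) = 2.50710 yrs.
ΔP/P ≈ -D_mod · Δy = -2.50710 × (+0.0145) = -0.036353 = -3.6353%.

-3.64%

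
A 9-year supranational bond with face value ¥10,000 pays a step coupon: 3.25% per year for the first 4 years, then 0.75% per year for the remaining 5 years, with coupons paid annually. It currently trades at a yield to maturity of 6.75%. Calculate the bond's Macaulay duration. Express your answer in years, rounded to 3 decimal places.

Periodic yield y = 0.0675. Discount each cash flow and weight by its year:
  t   CF        PV=CF/(1+0.0675)^t    t·PV
  1       325.00       304.4496       304.4496
  2       325.00       285.1987       570.3975
  3       325.00       267.1651       801.4953
  4       325.00       250.2717     1,001.0870
  5        75.00        54.1031       270.5153
  6        75.00        50.6820       304.0922
  7        75.00        47.4773       332.3411
  8        75.00        44.4752       355.8018
  9    10,075.00     5,596.7267    50,370.5405
  Σ                  6,900.5496    54,310.7203
Price P = Σ PV = 6,900.5496.
Macaulay duration = Σ(t·PV) / P = 54,310.7203 / 6,900.5496 = 7.87049 years.

7.870 years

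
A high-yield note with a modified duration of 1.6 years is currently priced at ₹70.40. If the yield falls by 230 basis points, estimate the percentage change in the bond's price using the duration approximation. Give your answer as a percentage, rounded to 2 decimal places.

Duration approximation: ΔP/P ≈ -D_mod · Δy = -1.6 × (-0.023) = +0.036800.
As a percentage: +3.6800%.

+3.68%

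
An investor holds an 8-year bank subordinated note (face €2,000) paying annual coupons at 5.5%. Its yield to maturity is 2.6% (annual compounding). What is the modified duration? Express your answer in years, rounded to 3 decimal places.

Periodic yield y = 0.026. First find Macaulay duration:
  t   CF        PV=CF/(1+0.026)^t    t·PV
  1       110.00       107.2125       107.2125
  2       110.00       104.4956       208.9912
  3       110.00       101.8476       305.5427
  4       110.00        99.2666       397.0665
  5       110.00        96.7511       483.7555
  6       110.00        94.2993       565.7959
  7       110.00        91.9097       643.3676
  8     2,110.00     1,718.3181    13,746.5449
  Σ                  2,414.1004    16,458.2767
P = 2,414.1004; Macaulay duration = 16,458.2767 / 2,414.1004 = 6.81756 years.
Modified duration = D_Mac / (1 + y) = 6.81756 / 1.026 = 6.64480 years.

6.645 years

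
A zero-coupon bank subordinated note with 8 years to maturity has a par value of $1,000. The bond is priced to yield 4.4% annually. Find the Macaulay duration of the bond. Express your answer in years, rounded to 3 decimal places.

A zero-coupon bond has a single cash flow at maturity, so its Macaulay duration equals its maturity: 8 years.

8.000 years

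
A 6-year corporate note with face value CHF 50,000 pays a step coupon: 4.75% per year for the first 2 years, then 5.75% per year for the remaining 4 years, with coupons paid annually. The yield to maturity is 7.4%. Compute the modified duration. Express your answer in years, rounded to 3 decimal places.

4.916 years

Periodic yield y = 0.074. First find Macaulay duration:
  t   CF        PV=CF/(1+0.074)^t    t·PV
  1     2,375.00     2,211.3594     2,211.3594
  2     2,375.00     2,058.9939     4,117.9877
  3     2,875.00     2,320.7321     6,962.1962
  4     2,875.00     2,160.8306     8,643.3224
  5     2,875.00     2,011.9466    10,059.7328
  6    52,875.00    34,452.8134   206,716.8805
  Σ                 45,216.6759   238,711.4791
P = 45,216.6759; Macaulay duration = 238,711.4791 / 45,216.6759 = 5.27928 years.
Modified duration = D_Mac / (1 + y) = 5.27928 / 1.074 = 4.91553 years.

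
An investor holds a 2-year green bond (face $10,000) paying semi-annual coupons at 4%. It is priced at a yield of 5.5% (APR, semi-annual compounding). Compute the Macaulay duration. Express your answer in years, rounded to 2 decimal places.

Periodic yield y = 0.0275. Discount each cash flow and weight by its period:
  t   CF        PV=CF/(1+0.0275)^t    t·PV
  1       200.00       194.6472       194.6472
  2       200.00       189.4377       378.8753
  3       200.00       184.3676       553.1027
  4    10,200.00     9,151.0905    36,604.3619
  Σ                  9,719.5429    37,730.9871
Price P = Σ PV = 9,719.5429.
Macaulay duration = Σ(t·PV) / P = 37,730.9871 / 9,719.5429 = 3.88197 half-year periods.
In years: 3.88197 / 2 = 1.94099 years.

1.94 years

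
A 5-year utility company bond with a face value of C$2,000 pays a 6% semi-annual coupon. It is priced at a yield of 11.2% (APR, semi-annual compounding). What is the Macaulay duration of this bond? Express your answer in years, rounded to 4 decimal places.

4.3084 years

Periodic yield y = 0.056. Discount each cash flow and weight by its period:
  t   CF        PV=CF/(1+0.056)^t    t·PV
  1        60.00        56.8182        56.8182
  2        60.00        53.8051       107.6102
  3        60.00        50.9518       152.8554
  4        60.00        48.2498       192.9992
  5        60.00        45.6911       228.4555
  6        60.00        43.2681       259.6086
  7        60.00        40.9736       286.8150
  8        60.00        38.8007       310.4058
  9        60.00        36.7431       330.6880
  10    2,060.00     1,194.6152    11,946.1521
  Σ                  1,609.9167    13,872.4080
Price P = Σ PV = 1,609.9167.
Macaulay duration = Σ(t·PV) / P = 13,872.4080 / 1,609.9167 = 8.61685 half-year periods.
In years: 8.61685 / 2 = 4.30842 years.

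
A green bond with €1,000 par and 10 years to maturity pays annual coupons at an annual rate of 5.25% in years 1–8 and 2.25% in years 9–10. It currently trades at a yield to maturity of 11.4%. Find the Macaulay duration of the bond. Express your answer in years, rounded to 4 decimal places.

7.3924 years

Periodic yield y = 0.114. Discount each cash flow and weight by its year:
  t   CF        PV=CF/(1+0.114)^t    t·PV
  1        52.50        47.1275        47.1275
  2        52.50        42.3047        84.6095
  3        52.50        37.9755       113.9266
  4        52.50        34.0893       136.3573
  5        52.50        30.6008       153.0042
  6        52.50        27.4693       164.8160
  7        52.50        24.6583       172.6080
  8        52.50        22.1349       177.0793
  9        22.50         8.5156        76.6405
  10    1,022.50       347.3853     3,473.8528
  Σ                    622.2613     4,600.0216
Price P = Σ PV = 622.2613.
Macaulay duration = Σ(t·PV) / P = 4,600.0216 / 622.2613 = 7.39243 years.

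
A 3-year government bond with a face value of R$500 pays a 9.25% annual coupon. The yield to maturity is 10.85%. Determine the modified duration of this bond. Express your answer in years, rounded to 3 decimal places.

Periodic yield y = 0.1085. First find Macaulay duration:
  t   CF        PV=CF/(1+0.1085)^t    t·PV
  1        46.25        41.7230        41.7230
  2        46.25        37.6392        75.2784
  3       546.25       401.0369     1,203.1108
  Σ                    480.3992     1,320.1122
P = 480.3992; Macaulay duration = 1,320.1122 / 480.3992 = 2.74795 years.
Modified duration = D_Mac / (1 + y) = 2.74795 / 1.1085 = 2.47898 years.

2.479 years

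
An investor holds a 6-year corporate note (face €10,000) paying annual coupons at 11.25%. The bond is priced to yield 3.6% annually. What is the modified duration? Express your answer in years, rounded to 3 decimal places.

4.724 years

Periodic yield y = 0.036. First find Macaulay duration:
  t   CF        PV=CF/(1+0.036)^t    t·PV
  1     1,125.00     1,085.9073     1,085.9073
  2     1,125.00     1,048.1731     2,096.3462
  3     1,125.00     1,011.7501     3,035.2503
  4     1,125.00       976.5928     3,906.3710
  5     1,125.00       942.6571     4,713.2855
  6    11,125.00     8,997.9067    53,987.4404
  Σ                 14,062.9871    68,824.6008
P = 14,062.9871; Macaulay duration = 68,824.6008 / 14,062.9871 = 4.89402 years.
Modified duration = D_Mac / (1 + y) = 4.89402 / 1.036 = 4.72396 years.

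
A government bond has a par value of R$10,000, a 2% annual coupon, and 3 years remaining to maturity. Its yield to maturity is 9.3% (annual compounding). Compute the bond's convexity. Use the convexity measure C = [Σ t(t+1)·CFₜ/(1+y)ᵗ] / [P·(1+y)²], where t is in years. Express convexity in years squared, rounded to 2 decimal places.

9.75

With y = 0.093:
  t   CF        PV=CF/(1+0.093)^t    t·PV        t(t+1)·PV
  1       200.00       182.9826       182.9826         365.9652
  2       200.00       167.4132       334.8264       1,004.4791
  3    10,200.00     7,811.5944    23,434.7832      93,739.1329
  Σ                  8,161.9902    23,952.5922      95,109.5773
P = 8,161.9902.
Convexity = Σ t(t+1)·PV / [P·(1+y)²] = 95,109.5773 / (8,161.9902 × 1.194649) = 9.75411.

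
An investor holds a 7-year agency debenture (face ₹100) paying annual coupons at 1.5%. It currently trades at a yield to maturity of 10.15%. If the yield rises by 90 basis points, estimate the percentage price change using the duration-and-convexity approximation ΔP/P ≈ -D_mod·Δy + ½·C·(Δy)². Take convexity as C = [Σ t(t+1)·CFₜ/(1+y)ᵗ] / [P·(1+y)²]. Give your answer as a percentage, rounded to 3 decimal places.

With y = 0.1015:
  t   CF        PV=CF/(1+0.1015)^t    t·PV        t(t+1)·PV
  1         1.50         1.3618         1.3618           2.7236
  2         1.50         1.2363         2.4726           7.4178
  3         1.50         1.1224         3.3671          13.4685
  4         1.50         1.0190         4.0758          20.3790
  5         1.50         0.9251         4.6253          27.7517
  6         1.50         0.8398         5.0389          35.2723
  7       101.50        51.5911       361.1375       2,889.0999
  Σ                     58.0953       382.0790       2,996.1127
P = 58.0953; D_Mac = 6.57676 yrs; D_mod = 5.97073 yrs; C = 42.50576.
Duration effect: -5.97073 × (+0.009) = -0.053737
Convexity effect: 0.5 × 42.50576 × (0.009)² = +0.0017215
ΔP/P ≈ -0.053737 + 0.0017215 = -0.052015 = -5.2015%.

-5.202%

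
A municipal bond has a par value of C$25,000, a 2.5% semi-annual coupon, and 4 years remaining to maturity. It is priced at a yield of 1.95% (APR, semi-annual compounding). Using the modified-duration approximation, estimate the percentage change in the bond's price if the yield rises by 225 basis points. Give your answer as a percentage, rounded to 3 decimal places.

-8.542%

Periodic yield y = 0.00975. Modified duration first:
  t   CF        PV=CF/(1+0.00975)^t    t·PV
  1       312.50       309.4825       309.4825
  2       312.50       306.4942       612.9885
  3       312.50       303.5348       910.6043
  4       312.50       300.6039     1,202.4155
  5       312.50       297.7013     1,488.5064
  6       312.50       294.8267     1,768.9604
  7       312.50       291.9799     2,043.8595
  8    25,312.50    23,422.0091   187,376.0730
  Σ                 25,526.6325   195,712.8900
P = 25,526.6325; D_Mac = 7.66701 half-year periods = 3.83350 yrs; D_mod = 3.83350/(1+0.00975) = 3.79649 yrs.
ΔP/P ≈ -D_mod · Δy = -3.79649 × (+0.0225) = -0.085421 = -8.5421%.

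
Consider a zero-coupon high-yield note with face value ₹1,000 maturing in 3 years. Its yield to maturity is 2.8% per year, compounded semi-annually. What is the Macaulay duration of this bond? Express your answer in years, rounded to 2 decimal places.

A zero-coupon bond has a single cash flow at maturity, so its Macaulay duration equals its maturity: 3 years.
(Equivalently: 6 semi-annual periods ÷ 2 = 3 years.)

3.00 years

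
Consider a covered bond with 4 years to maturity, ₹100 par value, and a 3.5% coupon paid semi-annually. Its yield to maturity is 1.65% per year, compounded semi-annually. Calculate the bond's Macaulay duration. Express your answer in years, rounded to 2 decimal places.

3.78 years

Periodic yield y = 0.00825. Discount each cash flow and weight by its period:
  t   CF        PV=CF/(1+0.00825)^t    t·PV
  1         1.75         1.7357         1.7357
  2         1.75         1.7215         3.4430
  3         1.75         1.7074         5.1222
  4         1.75         1.6934         6.7737
  5         1.75         1.6796         8.3978
  6         1.75         1.6658         9.9949
  7         1.75         1.6522        11.5653
  8       101.75        95.2771       762.2169
  Σ                    107.1327       809.2495
Price P = Σ PV = 107.1327.
Macaulay duration = Σ(t·PV) / P = 809.2495 / 107.1327 = 7.55371 half-year periods.
In years: 7.55371 / 2 = 3.77686 years.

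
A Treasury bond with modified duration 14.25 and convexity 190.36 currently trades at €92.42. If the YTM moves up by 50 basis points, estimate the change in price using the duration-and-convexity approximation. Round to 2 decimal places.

Duration effect: -D_mod·Δy = -14.25 × (+0.005) = -0.071250
Convexity effect: ½·C·(Δy)² = 0.5 × 190.36 × (0.005)² = +0.0023795
ΔP/P ≈ -0.071250 + 0.0023795 = -0.0688705
ΔP ≈ 92.42 × (-0.0688705) = -6.36501161.

-€6.37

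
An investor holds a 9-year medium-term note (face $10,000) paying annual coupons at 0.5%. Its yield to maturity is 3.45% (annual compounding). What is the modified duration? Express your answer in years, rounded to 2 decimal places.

8.50 years

Periodic yield y = 0.0345. First find Macaulay duration:
  t   CF        PV=CF/(1+0.0345)^t    t·PV
  1        50.00        48.3325        48.3325
  2        50.00        46.7207        93.4413
  3        50.00        45.1626       135.4877
  4        50.00        43.6564       174.6256
  5        50.00        42.2005       211.0025
  6        50.00        40.7931       244.7588
  7        50.00        39.4327       276.0289
  8        50.00        38.1176       304.9411
  9    10,050.00     7,406.1347    66,655.2123
  Σ                  7,750.5508    68,143.8308
P = 7,750.5508; Macaulay duration = 68,143.8308 / 7,750.5508 = 8.79213 years.
Modified duration = D_Mac / (1 + y) = 8.79213 / 1.0345 = 8.49891 years.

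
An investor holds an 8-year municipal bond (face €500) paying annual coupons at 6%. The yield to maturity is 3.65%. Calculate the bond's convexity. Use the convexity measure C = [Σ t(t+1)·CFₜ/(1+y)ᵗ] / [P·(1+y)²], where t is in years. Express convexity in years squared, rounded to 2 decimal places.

52.60

With y = 0.0365:
  t   CF        PV=CF/(1+0.0365)^t    t·PV        t(t+1)·PV
  1        30.00        28.9436        28.9436          57.8871
  2        30.00        27.9243        55.8486         167.5459
  3        30.00        26.9410        80.8229         323.2917
  4        30.00        25.9923       103.9690         519.8452
  5        30.00        25.0770       125.3848         752.3085
  6        30.00        24.1939       145.1632       1,016.1427
  7        30.00        23.3419       163.3933       1,307.1461
  8       530.00       397.8519     3,182.8151      28,645.3356
  Σ                    580.2657     3,886.3405      32,789.5029
P = 580.2657.
Convexity = Σ t(t+1)·PV / [P·(1+y)²] = 32,789.5029 / (580.2657 × 1.074332) = 52.59801.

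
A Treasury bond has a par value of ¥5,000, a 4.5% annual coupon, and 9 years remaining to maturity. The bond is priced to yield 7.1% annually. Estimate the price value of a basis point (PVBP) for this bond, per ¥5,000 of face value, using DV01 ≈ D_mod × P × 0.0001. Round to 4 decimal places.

¥2.8858

Periodic yield y = 0.071.
  t   CF        PV=CF/(1+0.071)^t    t·PV
  1       225.00       210.0840       210.0840
  2       225.00       196.1569       392.3138
  3       225.00       183.1530       549.4591
  4       225.00       171.0112       684.0449
  5       225.00       159.6744       798.3718
  6       225.00       149.0890       894.5342
  7       225.00       139.2054       974.4381
  8       225.00       129.9771     1,039.8166
  9     5,225.00     2,818.2600    25,364.3400
  Σ                  4,156.6111    30,907.4025
P = 4,156.6111; D_Mac = 7.43572 yrs; D_mod = 6.94278 yrs.
DV01 ≈ 6.94278 × 4,156.6111 × 0.0001 = 2.885845.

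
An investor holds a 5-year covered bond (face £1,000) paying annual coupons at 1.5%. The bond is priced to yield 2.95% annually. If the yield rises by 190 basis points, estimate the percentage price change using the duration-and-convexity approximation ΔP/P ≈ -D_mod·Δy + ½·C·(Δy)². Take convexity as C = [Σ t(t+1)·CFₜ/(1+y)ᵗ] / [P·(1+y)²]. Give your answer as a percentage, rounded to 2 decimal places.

-8.46%

With y = 0.0295:
  t   CF        PV=CF/(1+0.0295)^t    t·PV        t(t+1)·PV
  1        15.00        14.5702        14.5702          29.1404
  2        15.00        14.1527        28.3054          84.9161
  3        15.00        13.7471        41.2414         164.9656
  4        15.00        13.3532        53.4129         267.0643
  5     1,015.00       877.6761     4,388.3807      26,330.2839
  Σ                    933.4993     4,525.9105      26,876.3703
P = 933.4993; D_Mac = 4.84833 yrs; D_mod = 4.70940 yrs; C = 27.16464.
Duration effect: -4.70940 × (+0.019) = -0.089479
Convexity effect: 0.5 × 27.16464 × (0.019)² = +0.0049032
ΔP/P ≈ -0.089479 + 0.0049032 = -0.084575 = -8.4575%.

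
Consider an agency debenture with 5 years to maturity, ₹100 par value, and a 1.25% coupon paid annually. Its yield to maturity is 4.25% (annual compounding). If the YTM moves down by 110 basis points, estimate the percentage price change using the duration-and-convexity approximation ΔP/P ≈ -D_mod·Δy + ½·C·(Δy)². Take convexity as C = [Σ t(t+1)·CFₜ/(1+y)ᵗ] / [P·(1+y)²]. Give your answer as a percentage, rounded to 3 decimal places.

With y = 0.0425:
  t   CF        PV=CF/(1+0.0425)^t    t·PV        t(t+1)·PV
  1         1.25         1.1990         1.1990           2.3981
  2         1.25         1.1502         2.3003           6.9010
  3         1.25         1.1033         3.3098          13.2392
  4         1.25         1.0583         4.2332          21.1659
  5       101.25        82.2271       411.1353       2,466.8115
  Σ                     86.7378       422.1776       2,510.5157
P = 86.7378; D_Mac = 4.86728 yrs; D_mod = 4.66886 yrs; C = 26.63191.
Duration effect: -4.66886 × (-0.011) = +0.051357
Convexity effect: 0.5 × 26.63191 × (-0.011)² = +0.0016112
ΔP/P ≈ +0.051357 + 0.0016112 = +0.052969 = +5.2969%.

+5.297%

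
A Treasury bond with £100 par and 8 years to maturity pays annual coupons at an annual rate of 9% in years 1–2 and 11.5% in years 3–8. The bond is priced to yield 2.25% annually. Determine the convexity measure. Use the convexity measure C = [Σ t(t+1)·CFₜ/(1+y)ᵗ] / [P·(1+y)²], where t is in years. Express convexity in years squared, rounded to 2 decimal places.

With y = 0.0225:
  t   CF        PV=CF/(1+0.0225)^t    t·PV        t(t+1)·PV
  1         9.00         8.8020         8.8020          17.6039
  2         9.00         8.6083        17.2165          51.6496
  3        11.50        10.7574        32.2722         129.0890
  4        11.50        10.5207        42.0828         210.4140
  5        11.50        10.2892        51.4460         308.6757
  6        11.50        10.0628        60.3767         422.6367
  7        11.50         9.8413        68.8894         551.1155
  8       111.50        93.3186       746.5490       6,718.9410
  Σ                    162.2003     1,027.6346       8,410.1255
P = 162.2003.
Convexity = Σ t(t+1)·PV / [P·(1+y)²] = 8,410.1255 / (162.2003 × 1.045506) = 49.59344.

49.59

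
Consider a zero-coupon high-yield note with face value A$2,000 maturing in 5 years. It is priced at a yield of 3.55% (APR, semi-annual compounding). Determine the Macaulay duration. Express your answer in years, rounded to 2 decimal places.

5.00 years

A zero-coupon bond has a single cash flow at maturity, so its Macaulay duration equals its maturity: 5 years.
(Equivalently: 10 semi-annual periods ÷ 2 = 5 years.)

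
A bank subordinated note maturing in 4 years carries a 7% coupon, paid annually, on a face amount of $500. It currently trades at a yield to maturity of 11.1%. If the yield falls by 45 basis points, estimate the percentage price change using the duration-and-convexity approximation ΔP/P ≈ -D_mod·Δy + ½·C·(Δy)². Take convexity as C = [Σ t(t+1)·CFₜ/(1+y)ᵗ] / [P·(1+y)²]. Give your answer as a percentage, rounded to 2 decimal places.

With y = 0.111:
  t   CF        PV=CF/(1+0.111)^t    t·PV        t(t+1)·PV
  1        35.00        31.5032        31.5032          63.0063
  2        35.00        28.3557        56.7113         170.1340
  3        35.00        25.5227        76.5680         306.2719
  4       535.00       351.1539     1,404.6158       7,023.0788
  Σ                    436.5354     1,569.3982       7,562.4910
P = 436.5354; D_Mac = 3.59512 yrs; D_mod = 3.23593 yrs; C = 14.03516.
Duration effect: -3.23593 × (-0.0045) = +0.014562
Convexity effect: 0.5 × 14.03516 × (-0.0045)² = +0.0001421
ΔP/P ≈ +0.014562 + 0.0001421 = +0.014704 = +1.4704%.

+1.47%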